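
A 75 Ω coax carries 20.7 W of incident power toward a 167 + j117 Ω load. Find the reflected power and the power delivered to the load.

|Γ| = |(92 + j117)/(242 + j117)| = 0.554
|Γ|² = 0.307
P_refl = |Γ|²·P_inc = 6.35 W, P_del = (1 − |Γ|²)·P_inc = 14.4 W

P_reflected ≈ 6.35 W; P_delivered ≈ 14.4 W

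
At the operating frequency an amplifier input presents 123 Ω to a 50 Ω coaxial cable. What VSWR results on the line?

For a purely resistive load, VSWR = R_L/Z_0 or Z_0/R_L (whichever > 1) = 123/50

VSWR ≈ 2.46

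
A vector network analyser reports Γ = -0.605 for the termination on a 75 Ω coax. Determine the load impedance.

Z_L = Z_0·(1 + Γ)/(1 − Γ) = 75·(0.395)/(1.6)

Z_L ≈ 18.5 Ω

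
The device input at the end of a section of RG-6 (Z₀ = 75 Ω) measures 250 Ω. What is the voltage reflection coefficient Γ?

Γ = 0.538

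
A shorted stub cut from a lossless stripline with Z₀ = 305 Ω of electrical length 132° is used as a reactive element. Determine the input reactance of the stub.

X_in ≈ -339 Ω (capacitive)

tan(βl) = -1.11
For a shorted stub, Z_in = jZ_0·tan(βl)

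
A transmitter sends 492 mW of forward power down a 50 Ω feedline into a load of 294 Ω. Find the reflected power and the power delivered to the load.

P_reflected ≈ 248 mW; P_delivered ≈ 244 mW

Γ = (294 − 50)/(294 + 50) = 0.709
|Γ|² = 0.503
P_refl = |Γ|²·P_inc = 248 mW, P_del = (1 − |Γ|²)·P_inc = 244 mW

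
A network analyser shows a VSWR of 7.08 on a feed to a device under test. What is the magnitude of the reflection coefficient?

|Γ| ≈ 0.752

|Γ| = (S − 1)/(S + 1) = (7.08 − 1)/(7.08 + 1) = 6.08/8.08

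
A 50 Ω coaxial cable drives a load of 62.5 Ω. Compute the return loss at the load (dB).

Γ = (62.5 − 50)/(62.5 + 50) = 0.111
RL = −20·log₁₀|Γ| = −20·log₁₀(0.111)

RL ≈ 19.1 dB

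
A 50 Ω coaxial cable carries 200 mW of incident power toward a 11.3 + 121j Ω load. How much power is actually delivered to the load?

P_delivered ≈ 24.6 mW

|Γ| = |(-38.7 + j121)/(61.3 + j121)| = 0.937
|Γ|² = 0.877
P_refl = |Γ|²·P_inc = 175 mW, P_del = (1 − |Γ|²)·P_inc = 24.6 mW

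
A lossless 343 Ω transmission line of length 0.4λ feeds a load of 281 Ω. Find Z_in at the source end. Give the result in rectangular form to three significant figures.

βl = 2π × 0.4 = 144°
tan(βl) = tan(144°) = -0.727
Z_in = Z_0·(Z_L + jZ_0·tanβl)/(Z_0 + jZ_L·tanβl)
     = 343·(281 − j249)/(343 − j204)

Z_in ≈ 317 − j60.5 Ω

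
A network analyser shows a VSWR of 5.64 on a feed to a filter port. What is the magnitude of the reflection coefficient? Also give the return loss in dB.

|Γ| = (S − 1)/(S + 1) = (5.64 − 1)/(5.64 + 1) = 4.64/6.64
RL = −20·log₁₀|Γ| = −20·log₁₀(0.699)

|Γ| ≈ 0.699; return loss ≈ 3.11 dB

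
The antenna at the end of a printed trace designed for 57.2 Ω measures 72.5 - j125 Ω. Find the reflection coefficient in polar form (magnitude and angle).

Γ = (Z_L − Z_0)/(Z_L + Z_0) = (15.3 − j125)/(129.7 − j125)
|Γ| = 126/180 = 0.699

Γ ≈ 0.699 ∠ -39.1°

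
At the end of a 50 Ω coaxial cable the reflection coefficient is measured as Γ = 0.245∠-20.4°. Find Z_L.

Z_L ≈ 78.2 − j14.2 Ω

Z_L = Z_0·(1 + Γ)/(1 − Γ) = 50·(1.23 − j0.0854)/(0.77 + j0.0854)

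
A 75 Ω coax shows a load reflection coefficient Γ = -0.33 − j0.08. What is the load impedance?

Z_L = Z_0·(1 + Γ)/(1 − Γ) = 75·(0.67 − j0.08)/(1.33 + j0.08)

Z_L ≈ 37.4 − j6.76 Ω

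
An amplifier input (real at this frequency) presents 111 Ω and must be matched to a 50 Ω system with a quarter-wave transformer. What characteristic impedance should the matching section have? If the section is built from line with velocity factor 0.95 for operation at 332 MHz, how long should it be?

Z_qwt ≈ 74.5 Ω; length ≈ 21.5 cm

Z_qwt = √(Z_0·R_L) = √(50 × 111) = √5550
λ = 0.95·c/f = 0.858 m, so l = λ/4 = 0.215 m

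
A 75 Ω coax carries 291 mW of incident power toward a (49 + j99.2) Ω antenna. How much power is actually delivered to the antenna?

P_delivered ≈ 170 mW

|Γ| = |(-26 + j99.2)/(124 + j99.2)| = 0.646
|Γ|² = 0.417
P_refl = |Γ|²·P_inc = 121 mW, P_del = (1 − |Γ|²)·P_inc = 170 mW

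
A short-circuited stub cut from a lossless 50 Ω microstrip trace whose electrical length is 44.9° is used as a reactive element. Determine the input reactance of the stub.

tan(βl) = 0.997
For a short-circuited stub, Z_in = jZ_0·tan(βl)

X_in ≈ 49.8 Ω (inductive)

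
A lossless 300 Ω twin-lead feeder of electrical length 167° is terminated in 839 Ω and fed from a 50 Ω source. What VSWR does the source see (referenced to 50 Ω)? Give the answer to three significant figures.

tan(βl) = -0.231
Z_in = Z_0·(Z_L + jZ_0·tanβl)/(Z_0 + jZ_L·tanβl) = 624 + j333 Ω
Γ_s = (Z_in − Z_s)/(Z_in + Z_s) = (574 + j333)/(674 + j333), |Γ_s| = 0.883
VSWR = (1 + |Γ_s|)/(1 − |Γ_s|)

VSWR ≈ 16.1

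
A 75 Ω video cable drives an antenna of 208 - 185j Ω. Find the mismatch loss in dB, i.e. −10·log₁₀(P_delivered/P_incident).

mismatch loss ≈ 2.63 dB

Γ = (133 − j185)/(283 − j185), |Γ| = 0.674
|Γ|² = 0.454, so P_del/P_inc = 1 − |Γ|² = 0.546
ML = −10·log₁₀(1 − |Γ|²)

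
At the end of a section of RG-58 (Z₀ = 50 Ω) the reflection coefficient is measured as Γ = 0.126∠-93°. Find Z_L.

Z_L ≈ 47.8 − j12.2 Ω

Z_L = Z_0·(1 + Γ)/(1 − Γ) = 50·(0.993 − j0.126)/(1.01 + j0.126)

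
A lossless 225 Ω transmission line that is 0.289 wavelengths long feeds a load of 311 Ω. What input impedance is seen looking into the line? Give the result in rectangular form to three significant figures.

Z_in ≈ 167 + j26 Ω

βl = 2π × 0.289 = 104°
tan(βl) = tan(104°) = -4
Z_in = Z_0·(Z_L + jZ_0·tanβl)/(Z_0 + jZ_L·tanβl)
     = 225·(311 − j900)/(225 − j1240)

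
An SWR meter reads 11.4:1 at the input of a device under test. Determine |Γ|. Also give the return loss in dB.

|Γ| ≈ 0.839; return loss ≈ 1.53 dB

|Γ| = (S − 1)/(S + 1) = (11.4 − 1)/(11.4 + 1) = 10.4/12.4
RL = −20·log₁₀|Γ| = −20·log₁₀(0.839)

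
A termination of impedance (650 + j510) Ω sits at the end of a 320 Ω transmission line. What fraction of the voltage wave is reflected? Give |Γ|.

|Γ| ≈ 0.554

Γ = (Z_L − Z_0)/(Z_L + Z_0) = (330 + j510)/(970 + j510)
|Γ| = 607/1100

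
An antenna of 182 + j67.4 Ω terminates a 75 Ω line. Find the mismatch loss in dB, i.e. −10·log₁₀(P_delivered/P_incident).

mismatch loss ≈ 1.12 dB

Γ = (107 + j67.4)/(257 + j67.4), |Γ| = 0.476
|Γ|² = 0.227, so P_del/P_inc = 1 − |Γ|² = 0.773
ML = −10·log₁₀(1 − |Γ|²)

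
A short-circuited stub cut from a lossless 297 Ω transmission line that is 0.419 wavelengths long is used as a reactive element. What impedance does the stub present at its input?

βl = 2π × 0.419 = 151°
tan(βl) = -0.558
For a short-circuited stub, Z_in = jZ_0·tan(βl)

Z_in ≈ −j166 Ω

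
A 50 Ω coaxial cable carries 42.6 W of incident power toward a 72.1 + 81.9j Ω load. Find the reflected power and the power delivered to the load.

P_reflected ≈ 14.2 W; P_delivered ≈ 28.4 W

|Γ| = |(22.1 + j81.9)/(122.1 + j81.9)| = 0.577
|Γ|² = 0.333
P_refl = |Γ|²·P_inc = 14.2 W, P_del = (1 − |Γ|²)·P_inc = 28.4 W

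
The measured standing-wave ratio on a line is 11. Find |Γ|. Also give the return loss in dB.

|Γ| = (S − 1)/(S + 1) = (11 − 1)/(11 + 1) = 10/12
RL = −20·log₁₀|Γ| = −20·log₁₀(0.833)

|Γ| ≈ 0.833; return loss ≈ 1.58 dB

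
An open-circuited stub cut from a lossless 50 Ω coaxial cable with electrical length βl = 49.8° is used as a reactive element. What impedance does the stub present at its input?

tan(βl) = 1.18
For an open-circuited stub, Z_in = −jZ_0·cot(βl) = −jZ_0/tan(βl)

Z_in ≈ −j42.3 Ω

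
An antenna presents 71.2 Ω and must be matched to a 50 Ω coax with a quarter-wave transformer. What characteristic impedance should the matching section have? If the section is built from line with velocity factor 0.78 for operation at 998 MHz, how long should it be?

Z_qwt ≈ 59.7 Ω; length ≈ 5.86 cm

Z_qwt = √(Z_0·R_L) = √(50 × 71.2) = √3560
λ = 0.78·c/f = 0.234 m, so l = λ/4 = 0.0586 m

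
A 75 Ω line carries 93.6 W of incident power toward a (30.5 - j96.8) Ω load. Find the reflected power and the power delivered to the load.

P_reflected ≈ 51.8 W; P_delivered ≈ 41.8 W

|Γ| = |(-44.5 − j96.8)/(105.5 − j96.8)| = 0.744
|Γ|² = 0.554
P_refl = |Γ|²·P_inc = 51.8 W, P_del = (1 − |Γ|²)·P_inc = 41.8 W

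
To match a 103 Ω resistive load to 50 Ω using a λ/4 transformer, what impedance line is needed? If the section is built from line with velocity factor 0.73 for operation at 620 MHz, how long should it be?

Z_qwt ≈ 71.8 Ω; length ≈ 8.83 cm

Z_qwt = √(Z_0·R_L) = √(50 × 103) = √5150
λ = 0.73·c/f = 0.353 m, so l = λ/4 = 0.0883 m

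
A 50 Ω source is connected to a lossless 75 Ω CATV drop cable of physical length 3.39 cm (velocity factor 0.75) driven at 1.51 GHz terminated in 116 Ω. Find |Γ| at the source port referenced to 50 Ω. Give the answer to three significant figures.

|Γ| ≈ 0.0628

λ = v/f = 0.75·c / 1.51 GHz = 0.149 m
βl = 2π·l/λ = 2π × 0.228 = 81.9°
tan(βl) = 7.03
Z_in = Z_0·(Z_L + jZ_0·tanβl)/(Z_0 + jZ_L·tanβl) = 49.1 − j6.16 Ω
Γ_s = (Z_in − Z_s)/(Z_in + Z_s) = (-0.942 − j6.16)/(99.1 − j6.16), |Γ_s| = 0.0628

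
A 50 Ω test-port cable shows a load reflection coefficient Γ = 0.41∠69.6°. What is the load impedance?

Z_L ≈ 47.1 + j43.6 Ω

Z_L = Z_0·(1 + Γ)/(1 − Γ) = 50·(1.14 + j0.384)/(0.857 − j0.384)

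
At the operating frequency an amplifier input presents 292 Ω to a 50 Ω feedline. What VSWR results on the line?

Γ = (292 − 50)/(292 + 50) = 0.708
VSWR = (1 + 0.708)/(1 − 0.708)

VSWR ≈ 5.84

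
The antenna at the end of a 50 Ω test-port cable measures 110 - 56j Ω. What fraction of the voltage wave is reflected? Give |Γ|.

Γ = (Z_L − Z_0)/(Z_L + Z_0) = (60 − j56)/(160 − j56)
|Γ| = 82.1/170

|Γ| ≈ 0.484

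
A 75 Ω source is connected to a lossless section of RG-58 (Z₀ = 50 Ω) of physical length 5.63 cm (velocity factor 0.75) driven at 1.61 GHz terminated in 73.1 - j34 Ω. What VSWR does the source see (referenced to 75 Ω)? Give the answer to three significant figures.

VSWR ≈ 1.46

λ = v/f = 0.75·c / 1.61 GHz = 0.14 m
βl = 2π·l/λ = 2π × 0.403 = 145°
tan(βl) = -0.699
Z_in = Z_0·(Z_L + jZ_0·tanβl)/(Z_0 + jZ_L·tanβl) = 82.4 + j29.2 Ω
Γ_s = (Z_in − Z_s)/(Z_in + Z_s) = (7.43 + j29.2)/(157 + j29.2), |Γ_s| = 0.188
VSWR = (1 + |Γ_s|)/(1 − |Γ_s|)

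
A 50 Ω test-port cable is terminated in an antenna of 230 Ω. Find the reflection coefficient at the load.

Γ = 0.643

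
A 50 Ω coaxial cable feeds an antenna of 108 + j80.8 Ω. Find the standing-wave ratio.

VSWR ≈ 3.55

Γ = (Z_L − Z_0)/(Z_L + Z_0) = (58 + j80.8)/(158 + j80.8)
|Γ| = 99.5/177 = 0.56
VSWR = (1 + |Γ|)/(1 − |Γ|) = 1.56/0.44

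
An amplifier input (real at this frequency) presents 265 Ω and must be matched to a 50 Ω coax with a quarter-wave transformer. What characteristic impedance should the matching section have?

Z_qwt ≈ 115 Ω

Z_qwt = √(Z_0·R_L) = √(50 × 265) = √13250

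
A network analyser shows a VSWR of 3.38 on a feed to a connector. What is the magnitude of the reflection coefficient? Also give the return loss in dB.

|Γ| = (S − 1)/(S + 1) = (3.38 − 1)/(3.38 + 1) = 2.38/4.38
RL = −20·log₁₀|Γ| = −20·log₁₀(0.543)

|Γ| ≈ 0.543; return loss ≈ 5.3 dB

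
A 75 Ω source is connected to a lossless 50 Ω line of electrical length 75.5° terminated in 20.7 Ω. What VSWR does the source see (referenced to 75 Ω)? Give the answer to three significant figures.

VSWR ≈ 1.77

tan(βl) = 3.87
Z_in = Z_0·(Z_L + jZ_0·tanβl)/(Z_0 + jZ_L·tanβl) = 92.7 + j45 Ω
Γ_s = (Z_in − Z_s)/(Z_in + Z_s) = (17.7 + j45)/(168 + j45), |Γ_s| = 0.278
VSWR = (1 + |Γ_s|)/(1 − |Γ_s|)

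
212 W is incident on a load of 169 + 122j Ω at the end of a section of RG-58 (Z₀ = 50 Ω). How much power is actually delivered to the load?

|Γ| = |(119 + j122)/(219 + j122)| = 0.68
|Γ|² = 0.462
P_refl = |Γ|²·P_inc = 98 W, P_del = (1 − |Γ|²)·P_inc = 114 W

P_delivered ≈ 114 W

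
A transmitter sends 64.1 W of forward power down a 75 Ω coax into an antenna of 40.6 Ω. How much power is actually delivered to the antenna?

Γ = (40.6 − 75)/(40.6 + 75) = -0.298
|Γ|² = 0.0886
P_refl = |Γ|²·P_inc = 5.68 W, P_del = (1 − |Γ|²)·P_inc = 58.4 W

P_delivered ≈ 58.4 W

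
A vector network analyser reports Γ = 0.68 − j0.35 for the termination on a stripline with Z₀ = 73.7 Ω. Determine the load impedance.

Z_L ≈ 136 − j229 Ω

Z_L = Z_0·(1 + Γ)/(1 − Γ) = 73.7·(1.68 − j0.35)/(0.32 + j0.35)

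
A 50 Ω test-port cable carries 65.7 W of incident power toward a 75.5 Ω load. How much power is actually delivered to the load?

Γ = (75.5 − 50)/(75.5 + 50) = 0.203
|Γ|² = 0.0413
P_refl = |Γ|²·P_inc = 2.71 W, P_del = (1 − |Γ|²)·P_inc = 63 W

P_delivered ≈ 63 W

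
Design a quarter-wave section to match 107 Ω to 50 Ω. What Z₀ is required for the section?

Z_qwt ≈ 73.1 Ω

Z_qwt = √(Z_0·R_L) = √(50 × 107) = √5350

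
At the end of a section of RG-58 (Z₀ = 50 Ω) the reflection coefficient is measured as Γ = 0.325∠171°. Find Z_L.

Z_L ≈ 25.6 + j2.91 Ω

Z_L = Z_0·(1 + Γ)/(1 − Γ) = 50·(0.679 + j0.0508)/(1.32 − j0.0508)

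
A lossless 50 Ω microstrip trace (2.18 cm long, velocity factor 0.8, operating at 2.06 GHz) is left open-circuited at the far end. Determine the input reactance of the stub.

λ = v/f = 0.8·c / 2.06 GHz = 0.117 m
βl = 2π·l/λ = 2π × 0.187 = 67.4°
tan(βl) = 2.4
For an open-circuited stub, Z_in = −jZ_0·cot(βl) = −jZ_0/tan(βl)

X_in ≈ -20.9 Ω (capacitive)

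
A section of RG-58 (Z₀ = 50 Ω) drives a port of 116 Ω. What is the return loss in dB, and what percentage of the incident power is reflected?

RL ≈ 8.01 dB; 15.8% of incident power reflected

Γ = (116 − 50)/(116 + 50) = 0.398
RL = −20·log₁₀(0.398) = 8.01 dB
P_refl/P_inc = |Γ|² = 0.158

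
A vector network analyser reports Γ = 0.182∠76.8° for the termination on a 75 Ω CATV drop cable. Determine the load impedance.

Z_L ≈ 76.3 + j28 Ω

Z_L = Z_0·(1 + Γ)/(1 − Γ) = 75·(1.04 + j0.177)/(0.958 − j0.177)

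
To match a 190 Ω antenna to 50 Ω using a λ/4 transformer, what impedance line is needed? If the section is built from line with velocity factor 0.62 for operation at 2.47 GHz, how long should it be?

Z_qwt = √(Z_0·R_L) = √(50 × 190) = √9500
λ = 0.62·c/f = 0.0753 m, so l = λ/4 = 0.0188 m

Z_qwt ≈ 97.5 Ω; length ≈ 1.88 cm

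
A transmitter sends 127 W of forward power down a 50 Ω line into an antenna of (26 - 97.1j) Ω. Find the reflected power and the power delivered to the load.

P_reflected ≈ 83.6 W; P_delivered ≈ 43.4 W

|Γ| = |(-24 − j97.1)/(76 − j97.1)| = 0.811
|Γ|² = 0.658
P_refl = |Γ|²·P_inc = 83.6 W, P_del = (1 − |Γ|²)·P_inc = 43.4 W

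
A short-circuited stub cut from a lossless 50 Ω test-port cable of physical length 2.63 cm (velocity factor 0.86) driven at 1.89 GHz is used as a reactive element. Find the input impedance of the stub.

Z_in ≈ +j133 Ω

λ = v/f = 0.86·c / 1.89 GHz = 0.137 m
βl = 2π·l/λ = 2π × 0.193 = 69.4°
tan(βl) = 2.65
For a short-circuited stub, Z_in = jZ_0·tan(βl)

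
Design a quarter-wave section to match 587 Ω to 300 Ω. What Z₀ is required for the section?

Z_qwt ≈ 420 Ω

Z_qwt = √(Z_0·R_L) = √(300 × 587) = √176100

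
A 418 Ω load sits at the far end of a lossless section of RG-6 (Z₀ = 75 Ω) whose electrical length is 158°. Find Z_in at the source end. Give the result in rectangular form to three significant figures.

Z_in ≈ 80.1 + j150 Ω

tan(βl) = tan(158°) = -0.404
Z_in = Z_0·(Z_L + jZ_0·tanβl)/(Z_0 + jZ_L·tanβl)
     = 75·(418 − j30.3)/(75 − j169)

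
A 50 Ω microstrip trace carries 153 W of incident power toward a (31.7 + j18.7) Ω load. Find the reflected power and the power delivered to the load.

P_reflected ≈ 14.9 W; P_delivered ≈ 138 W

|Γ| = |(-18.3 + j18.7)/(81.7 + j18.7)| = 0.312
|Γ|² = 0.0975
P_refl = |Γ|²·P_inc = 14.9 W, P_del = (1 − |Γ|²)·P_inc = 138 W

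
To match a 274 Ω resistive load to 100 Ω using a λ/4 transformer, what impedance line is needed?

Z_qwt ≈ 166 Ω

Z_qwt = √(Z_0·R_L) = √(100 × 274) = √27400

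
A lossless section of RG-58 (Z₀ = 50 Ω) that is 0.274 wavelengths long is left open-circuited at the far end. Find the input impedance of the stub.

Z_in ≈ +j7.6 Ω

βl = 2π × 0.274 = 98.6°
tan(βl) = -6.58
For an open-circuited stub, Z_in = −jZ_0·cot(βl) = −jZ_0/tan(βl)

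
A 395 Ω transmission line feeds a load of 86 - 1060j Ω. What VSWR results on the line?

Γ = (Z_L − Z_0)/(Z_L + Z_0) = (-309 − j1060)/(481 − j1060)
|Γ| = 1100/1160 = 0.949
VSWR = (1 + |Γ|)/(1 − |Γ|) = 1.95/0.0515

VSWR ≈ 37.9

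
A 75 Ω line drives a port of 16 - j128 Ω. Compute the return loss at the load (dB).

RL ≈ 0.94 dB

Γ = (-59 − j128)/(91 − j128), |Γ| = 0.897
RL = −20·log₁₀|Γ| = −20·log₁₀(0.897)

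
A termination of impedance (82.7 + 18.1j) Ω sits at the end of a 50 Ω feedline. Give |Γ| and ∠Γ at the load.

Γ = (Z_L − Z_0)/(Z_L + Z_0) = (32.7 + j18.1)/(132.7 + j18.1)
|Γ| = 37.4/134 = 0.279

Γ ≈ 0.279 ∠ 21.2°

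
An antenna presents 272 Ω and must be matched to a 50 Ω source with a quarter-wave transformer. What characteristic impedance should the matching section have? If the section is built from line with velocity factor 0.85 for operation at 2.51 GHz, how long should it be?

Z_qwt ≈ 117 Ω; length ≈ 2.54 cm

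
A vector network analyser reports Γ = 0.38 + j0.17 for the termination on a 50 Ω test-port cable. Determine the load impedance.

Z_L = Z_0·(1 + Γ)/(1 − Γ) = 50·(1.38 + j0.17)/(0.62 − j0.17)

Z_L ≈ 100 + j41.1 Ω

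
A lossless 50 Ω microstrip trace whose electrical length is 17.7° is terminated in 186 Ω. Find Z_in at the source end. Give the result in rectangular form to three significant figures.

Z_in ≈ 85.1 − j85 Ω

tan(βl) = tan(17.7°) = 0.319
Z_in = Z_0·(Z_L + jZ_0·tanβl)/(Z_0 + jZ_L·tanβl)
     = 50·(186 + j16)/(50 + j59.4)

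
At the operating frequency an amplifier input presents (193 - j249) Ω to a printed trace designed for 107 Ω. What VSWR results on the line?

Γ = (Z_L − Z_0)/(Z_L + Z_0) = (86 − j249)/(300 − j249)
|Γ| = 263/390 = 0.676
VSWR = (1 + |Γ|)/(1 − |Γ|) = 1.68/0.324

VSWR ≈ 5.17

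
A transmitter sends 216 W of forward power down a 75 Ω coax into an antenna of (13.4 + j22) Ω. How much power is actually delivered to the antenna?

P_delivered ≈ 105 W

|Γ| = |(-61.6 + j22)/(88.4 + j22)| = 0.718
|Γ|² = 0.516
P_refl = |Γ|²·P_inc = 111 W, P_del = (1 − |Γ|²)·P_inc = 105 W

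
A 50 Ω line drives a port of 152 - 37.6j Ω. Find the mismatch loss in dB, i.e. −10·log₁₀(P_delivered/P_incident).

Γ = (102 − j37.6)/(202 − j37.6), |Γ| = 0.529
|Γ|² = 0.28, so P_del/P_inc = 1 − |Γ|² = 0.72
ML = −10·log₁₀(1 − |Γ|²)

mismatch loss ≈ 1.43 dB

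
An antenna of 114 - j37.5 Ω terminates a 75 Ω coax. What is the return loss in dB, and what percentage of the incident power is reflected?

RL ≈ 11 dB; 7.88% of incident power reflected

Γ = (39 − j37.5)/(189 − j37.5), |Γ| = 0.281
RL = −20·log₁₀(0.281) = 11 dB
P_refl/P_inc = |Γ|² = 0.0788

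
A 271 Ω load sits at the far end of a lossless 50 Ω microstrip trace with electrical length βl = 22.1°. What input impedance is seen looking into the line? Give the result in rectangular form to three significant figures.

tan(βl) = tan(22.1°) = 0.406
Z_in = Z_0·(Z_L + jZ_0·tanβl)/(Z_0 + jZ_L·tanβl)
     = 50·(271 + j20.3)/(50 + j110)

Z_in ≈ 54 − j98.6 Ω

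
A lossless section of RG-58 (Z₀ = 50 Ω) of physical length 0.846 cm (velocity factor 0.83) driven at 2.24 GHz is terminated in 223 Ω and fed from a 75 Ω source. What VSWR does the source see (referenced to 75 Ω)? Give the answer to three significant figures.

λ = v/f = 0.83·c / 2.24 GHz = 0.111 m
βl = 2π·l/λ = 2π × 0.0761 = 27.4°
tan(βl) = 0.518
Z_in = Z_0·(Z_L + jZ_0·tanβl)/(Z_0 + jZ_L·tanβl) = 44.6 − j77.2 Ω
Γ_s = (Z_in − Z_s)/(Z_in + Z_s) = (-30.4 − j77.2)/(120 − j77.2), |Γ_s| = 0.583
VSWR = (1 + |Γ_s|)/(1 − |Γ_s|)

VSWR ≈ 3.79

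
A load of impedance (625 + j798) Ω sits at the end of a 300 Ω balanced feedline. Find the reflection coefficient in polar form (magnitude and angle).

Γ ≈ 0.705 ∠ 27.1°

Γ = (Z_L − Z_0)/(Z_L + Z_0) = (325 + j798)/(925 + j798)
|Γ| = 862/1220 = 0.705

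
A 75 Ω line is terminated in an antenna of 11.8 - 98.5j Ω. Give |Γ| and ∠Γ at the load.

Γ = (Z_L − Z_0)/(Z_L + Z_0) = (-63.2 − j98.5)/(86.8 − j98.5)
|Γ| = 117/131 = 0.891

Γ ≈ 0.891 ∠ -74.1°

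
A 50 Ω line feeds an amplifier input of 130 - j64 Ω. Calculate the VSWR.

VSWR ≈ 3.31

Γ = (Z_L − Z_0)/(Z_L + Z_0) = (80 − j64)/(180 − j64)
|Γ| = 102/191 = 0.536
VSWR = (1 + |Γ|)/(1 − |Γ|) = 1.54/0.464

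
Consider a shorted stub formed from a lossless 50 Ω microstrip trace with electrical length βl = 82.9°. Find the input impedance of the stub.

Z_in ≈ +j401 Ω

tan(βl) = 8.03
For a shorted stub, Z_in = jZ_0·tan(βl)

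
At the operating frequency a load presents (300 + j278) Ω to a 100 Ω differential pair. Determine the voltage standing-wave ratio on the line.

Γ = (Z_L − Z_0)/(Z_L + Z_0) = (200 + j278)/(400 + j278)
|Γ| = 342/487 = 0.703
VSWR = (1 + |Γ|)/(1 − |Γ|) = 1.7/0.297

VSWR ≈ 5.74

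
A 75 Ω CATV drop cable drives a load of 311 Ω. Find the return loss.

Γ = (311 − 75)/(311 + 75) = 0.611
RL = −20·log₁₀|Γ| = −20·log₁₀(0.611)

RL ≈ 4.27 dB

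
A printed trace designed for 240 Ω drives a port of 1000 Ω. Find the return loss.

RL ≈ 4.25 dB

Γ = (1000 − 240)/(1000 + 240) = 0.613
RL = −20·log₁₀|Γ| = −20·log₁₀(0.613)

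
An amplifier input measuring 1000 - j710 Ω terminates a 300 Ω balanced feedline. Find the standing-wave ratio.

VSWR ≈ 5.12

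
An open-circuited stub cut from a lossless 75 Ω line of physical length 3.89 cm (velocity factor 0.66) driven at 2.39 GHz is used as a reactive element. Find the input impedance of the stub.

Z_in ≈ +j387 Ω

λ = v/f = 0.66·c / 2.39 GHz = 0.0828 m
βl = 2π·l/λ = 2π × 0.47 = 169°
tan(βl) = -0.194
For an open-circuited stub, Z_in = −jZ_0·cot(βl) = −jZ_0/tan(βl)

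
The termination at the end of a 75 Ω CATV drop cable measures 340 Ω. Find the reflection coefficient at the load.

Γ = 0.639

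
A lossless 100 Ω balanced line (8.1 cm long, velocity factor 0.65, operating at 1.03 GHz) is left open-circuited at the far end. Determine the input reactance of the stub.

λ = v/f = 0.65·c / 1.03 GHz = 0.189 m
βl = 2π·l/λ = 2π × 0.428 = 154°
tan(βl) = -0.487
For an open-circuited stub, Z_in = −jZ_0·cot(βl) = −jZ_0/tan(βl)

X_in ≈ 205 Ω (inductive)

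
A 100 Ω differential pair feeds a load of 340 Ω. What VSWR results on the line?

VSWR ≈ 3.4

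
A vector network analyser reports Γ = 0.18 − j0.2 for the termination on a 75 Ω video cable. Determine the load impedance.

Z_L = Z_0·(1 + Γ)/(1 − Γ) = 75·(1.18 − j0.2)/(0.82 + j0.2)

Z_L ≈ 97.7 − j42.1 Ω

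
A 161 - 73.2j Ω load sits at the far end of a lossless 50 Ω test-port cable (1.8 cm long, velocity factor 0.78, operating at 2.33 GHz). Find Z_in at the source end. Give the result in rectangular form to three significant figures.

λ = v/f = 0.78·c / 2.33 GHz = 0.1 m
βl = 2π·l/λ = 2π × 0.179 = 64.5°
tan(βl) = tan(64.5°) = 2.1
Z_in = Z_0·(Z_L + jZ_0·tanβl)/(Z_0 + jZ_L·tanβl)
     = 50·(161 + j31.7)/(204 + j338)

Z_in ≈ 14 − j15.4 Ω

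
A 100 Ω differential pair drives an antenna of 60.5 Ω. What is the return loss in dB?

Γ = (60.5 − 100)/(60.5 + 100) = -0.246
RL = −20·log₁₀|Γ| = −20·log₁₀(0.246)

RL ≈ 12.2 dB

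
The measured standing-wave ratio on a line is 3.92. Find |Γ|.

|Γ| ≈ 0.593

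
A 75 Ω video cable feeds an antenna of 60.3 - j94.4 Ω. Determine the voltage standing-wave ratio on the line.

VSWR ≈ 3.75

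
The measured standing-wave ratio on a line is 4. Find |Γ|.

|Γ| ≈ 0.6

|Γ| = (S − 1)/(S + 1) = (4 − 1)/(4 + 1) = 3/5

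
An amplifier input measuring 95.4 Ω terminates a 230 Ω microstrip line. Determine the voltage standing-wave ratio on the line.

Γ = (95.4 − 230)/(95.4 + 230) = -0.414
VSWR = (1 + 0.414)/(1 − 0.414)

VSWR ≈ 2.41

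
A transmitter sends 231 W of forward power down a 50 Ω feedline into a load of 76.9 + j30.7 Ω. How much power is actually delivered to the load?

P_delivered ≈ 208 W

|Γ| = |(26.9 + j30.7)/(126.9 + j30.7)| = 0.313
|Γ|² = 0.0977
P_refl = |Γ|²·P_inc = 22.6 W, P_del = (1 − |Γ|²)·P_inc = 208 W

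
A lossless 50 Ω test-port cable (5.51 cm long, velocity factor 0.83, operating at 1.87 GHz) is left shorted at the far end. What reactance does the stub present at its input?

λ = v/f = 0.83·c / 1.87 GHz = 0.133 m
βl = 2π·l/λ = 2π × 0.414 = 149°
tan(βl) = -0.602
For a shorted stub, Z_in = jZ_0·tan(βl)

X_in ≈ -30.1 Ω (capacitive)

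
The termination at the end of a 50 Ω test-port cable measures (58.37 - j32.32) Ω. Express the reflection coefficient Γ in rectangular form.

Γ ≈ 0.153 − j0.253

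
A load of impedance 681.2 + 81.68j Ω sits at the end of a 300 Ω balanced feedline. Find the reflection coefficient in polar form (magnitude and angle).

Γ ≈ 0.396 ∠ 7.34°

Γ = (Z_L − Z_0)/(Z_L + Z_0) = (381.2 + j81.68)/(981.2 + j81.68)
|Γ| = 390/985 = 0.396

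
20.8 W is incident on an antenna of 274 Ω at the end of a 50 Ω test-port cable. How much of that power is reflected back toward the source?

Γ = (274 − 50)/(274 + 50) = 0.691
|Γ|² = 0.478
P_refl = |Γ|²·P_inc = 9.94 W, P_del = (1 − |Γ|²)·P_inc = 10.9 W

P_reflected ≈ 9.94 W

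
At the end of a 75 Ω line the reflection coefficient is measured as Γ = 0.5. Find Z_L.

Z_L ≈ 225 Ω

Z_L = Z_0·(1 + Γ)/(1 − Γ) = 75·(1.5)/(0.5)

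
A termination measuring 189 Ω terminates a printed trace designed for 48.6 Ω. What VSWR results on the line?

VSWR ≈ 3.89

Γ = (189 − 48.6)/(189 + 48.6) = 0.591
VSWR = (1 + 0.591)/(1 − 0.591)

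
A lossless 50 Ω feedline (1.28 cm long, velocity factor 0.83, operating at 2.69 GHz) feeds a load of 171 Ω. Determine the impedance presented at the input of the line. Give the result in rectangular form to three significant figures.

Z_in ≈ 23.6 − j36.4 Ω

λ = v/f = 0.83·c / 2.69 GHz = 0.0926 m
βl = 2π·l/λ = 2π × 0.138 = 49.8°
tan(βl) = tan(49.8°) = 1.18
Z_in = Z_0·(Z_L + jZ_0·tanβl)/(Z_0 + jZ_L·tanβl)
     = 50·(171 + j59.1)/(50 + j202)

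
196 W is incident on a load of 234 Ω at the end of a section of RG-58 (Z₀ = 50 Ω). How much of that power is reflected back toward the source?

Γ = (234 − 50)/(234 + 50) = 0.648
|Γ|² = 0.42
P_refl = |Γ|²·P_inc = 82.3 W, P_del = (1 − |Γ|²)·P_inc = 114 W

P_reflected ≈ 82.3 W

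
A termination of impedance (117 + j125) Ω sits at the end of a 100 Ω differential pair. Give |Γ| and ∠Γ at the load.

Γ ≈ 0.504 ∠ 52.3°

Γ = (Z_L − Z_0)/(Z_L + Z_0) = (17 + j125)/(217 + j125)
|Γ| = 126/250 = 0.504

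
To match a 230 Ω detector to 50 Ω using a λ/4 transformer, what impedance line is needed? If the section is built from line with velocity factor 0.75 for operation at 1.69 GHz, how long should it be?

Z_qwt ≈ 107 Ω; length ≈ 3.33 cm

Z_qwt = √(Z_0·R_L) = √(50 × 230) = √11500
λ = 0.75·c/f = 0.133 m, so l = λ/4 = 0.0333 m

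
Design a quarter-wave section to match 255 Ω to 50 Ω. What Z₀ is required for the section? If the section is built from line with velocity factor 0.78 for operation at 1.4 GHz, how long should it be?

Z_qwt ≈ 113 Ω; length ≈ 4.18 cm

Z_qwt = √(Z_0·R_L) = √(50 × 255) = √12750
λ = 0.78·c/f = 0.167 m, so l = λ/4 = 0.0418 m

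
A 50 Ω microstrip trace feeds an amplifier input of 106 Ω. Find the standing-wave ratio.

For a purely resistive load, VSWR = R_L/Z_0 or Z_0/R_L (whichever > 1) = 106/50

VSWR ≈ 2.12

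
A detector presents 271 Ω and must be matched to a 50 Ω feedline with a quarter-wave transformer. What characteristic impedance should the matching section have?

Z_qwt = √(Z_0·R_L) = √(50 × 271) = √13550

Z_qwt ≈ 116 Ω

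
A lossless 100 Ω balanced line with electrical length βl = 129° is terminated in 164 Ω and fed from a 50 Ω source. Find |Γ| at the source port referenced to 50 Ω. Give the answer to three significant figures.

tan(βl) = -1.23
Z_in = Z_0·(Z_L + jZ_0·tanβl)/(Z_0 + jZ_L·tanβl) = 81.2 + j40.9 Ω
Γ_s = (Z_in − Z_s)/(Z_in + Z_s) = (31.2 + j40.9)/(131 + j40.9), |Γ_s| = 0.374

|Γ| ≈ 0.374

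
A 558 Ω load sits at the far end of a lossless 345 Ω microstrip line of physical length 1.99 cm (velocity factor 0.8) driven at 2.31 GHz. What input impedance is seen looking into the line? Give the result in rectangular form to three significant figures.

Z_in ≈ 232 − j77.6 Ω

λ = v/f = 0.8·c / 2.31 GHz = 0.104 m
βl = 2π·l/λ = 2π × 0.192 = 69°
tan(βl) = tan(69°) = 2.6
Z_in = Z_0·(Z_L + jZ_0·tanβl)/(Z_0 + jZ_L·tanβl)
     = 345·(558 + j897)/(345 + j1450)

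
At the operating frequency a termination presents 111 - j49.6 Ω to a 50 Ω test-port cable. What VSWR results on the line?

VSWR ≈ 2.75

Γ = (Z_L − Z_0)/(Z_L + Z_0) = (61 − j49.6)/(161 − j49.6)
|Γ| = 78.6/168 = 0.467
VSWR = (1 + |Γ|)/(1 − |Γ|) = 1.47/0.533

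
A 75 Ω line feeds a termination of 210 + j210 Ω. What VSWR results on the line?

VSWR ≈ 5.78

Γ = (Z_L − Z_0)/(Z_L + Z_0) = (135 + j210)/(285 + j210)
|Γ| = 250/354 = 0.705
VSWR = (1 + |Γ|)/(1 − |Γ|) = 1.71/0.295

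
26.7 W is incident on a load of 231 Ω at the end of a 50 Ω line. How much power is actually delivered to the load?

P_delivered ≈ 15.6 W

Γ = (231 − 50)/(231 + 50) = 0.644
|Γ|² = 0.415
P_refl = |Γ|²·P_inc = 11.1 W, P_del = (1 − |Γ|²)·P_inc = 15.6 W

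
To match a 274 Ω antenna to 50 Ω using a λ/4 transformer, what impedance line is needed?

Z_qwt ≈ 117 Ω

Z_qwt = √(Z_0·R_L) = √(50 × 274) = √13700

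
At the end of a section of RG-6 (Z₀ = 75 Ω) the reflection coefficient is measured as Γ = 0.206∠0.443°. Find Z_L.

Z_L ≈ 114 + j0.379 Ω

Z_L = Z_0·(1 + Γ)/(1 − Γ) = 75·(1.21 + j0.00159)/(0.794 − j0.00159)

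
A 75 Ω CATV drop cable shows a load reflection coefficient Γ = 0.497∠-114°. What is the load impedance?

Z_L ≈ 34.2 − j41.2 Ω

Z_L = Z_0·(1 + Γ)/(1 − Γ) = 75·(0.798 − j0.454)/(1.2 + j0.454)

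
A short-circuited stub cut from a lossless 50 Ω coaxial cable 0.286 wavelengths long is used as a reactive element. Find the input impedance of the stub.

βl = 2π × 0.286 = 103°
tan(βl) = -4.35
For a short-circuited stub, Z_in = jZ_0·tan(βl)

Z_in ≈ −j217 Ω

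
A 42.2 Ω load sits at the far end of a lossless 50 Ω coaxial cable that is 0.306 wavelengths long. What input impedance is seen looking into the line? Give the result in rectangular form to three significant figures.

Z_in ≈ 56.5 − j6.23 Ω

βl = 2π × 0.306 = 110°
tan(βl) = tan(110°) = -2.72
Z_in = Z_0·(Z_L + jZ_0·tanβl)/(Z_0 + jZ_L·tanβl)
     = 50·(42.2 − j136)/(50 − j115)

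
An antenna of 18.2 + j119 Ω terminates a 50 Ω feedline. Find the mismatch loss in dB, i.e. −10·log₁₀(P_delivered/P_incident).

Γ = (-31.8 + j119)/(68.2 + j119), |Γ| = 0.898
|Γ|² = 0.807, so P_del/P_inc = 1 − |Γ|² = 0.193
ML = −10·log₁₀(1 − |Γ|²)

mismatch loss ≈ 7.13 dB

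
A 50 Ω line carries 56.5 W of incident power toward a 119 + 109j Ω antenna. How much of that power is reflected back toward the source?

P_reflected ≈ 23.2 W

|Γ| = |(69 + j109)/(169 + j109)| = 0.641
|Γ|² = 0.412
P_refl = |Γ|²·P_inc = 23.2 W, P_del = (1 − |Γ|²)·P_inc = 33.3 W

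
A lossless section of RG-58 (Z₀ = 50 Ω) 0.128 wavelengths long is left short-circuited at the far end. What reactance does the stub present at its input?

X_in ≈ 51.9 Ω (inductive)

βl = 2π × 0.128 = 46.1°
tan(βl) = 1.04
For a short-circuited stub, Z_in = jZ_0·tan(βl)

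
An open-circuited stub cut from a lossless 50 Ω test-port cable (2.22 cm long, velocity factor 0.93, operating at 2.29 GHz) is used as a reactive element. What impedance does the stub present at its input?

Z_in ≈ −j22.7 Ω

λ = v/f = 0.93·c / 2.29 GHz = 0.122 m
βl = 2π·l/λ = 2π × 0.182 = 65.6°
tan(βl) = 2.2
For an open-circuited stub, Z_in = −jZ_0·cot(βl) = −jZ_0/tan(βl)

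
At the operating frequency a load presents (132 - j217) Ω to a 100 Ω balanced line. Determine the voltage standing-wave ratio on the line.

Γ = (Z_L − Z_0)/(Z_L + Z_0) = (32 − j217)/(232 − j217)
|Γ| = 219/318 = 0.69
VSWR = (1 + |Γ|)/(1 − |Γ|) = 1.69/0.31

VSWR ≈ 5.46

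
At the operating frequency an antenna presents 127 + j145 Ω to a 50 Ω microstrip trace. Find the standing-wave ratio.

VSWR ≈ 6.08

Γ = (Z_L − Z_0)/(Z_L + Z_0) = (77 + j145)/(177 + j145)
|Γ| = 164/229 = 0.718
VSWR = (1 + |Γ|)/(1 − |Γ|) = 1.72/0.282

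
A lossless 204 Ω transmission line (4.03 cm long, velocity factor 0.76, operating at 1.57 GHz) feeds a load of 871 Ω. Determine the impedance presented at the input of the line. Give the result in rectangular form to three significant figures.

Z_in ≈ 49.2 + j33.6 Ω

λ = v/f = 0.76·c / 1.57 GHz = 0.145 m
βl = 2π·l/λ = 2π × 0.278 = 99.9°
tan(βl) = tan(99.9°) = -5.73
Z_in = Z_0·(Z_L + jZ_0·tanβl)/(Z_0 + jZ_L·tanβl)
     = 204·(871 − j1170)/(204 − j4990)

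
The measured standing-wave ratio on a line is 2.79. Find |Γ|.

|Γ| = (S − 1)/(S + 1) = (2.79 − 1)/(2.79 + 1) = 1.79/3.79

|Γ| ≈ 0.472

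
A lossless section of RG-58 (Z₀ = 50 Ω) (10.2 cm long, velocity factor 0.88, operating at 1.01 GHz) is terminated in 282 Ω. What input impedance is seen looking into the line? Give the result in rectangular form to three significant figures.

Z_in ≈ 20.9 + j56.1 Ω

λ = v/f = 0.88·c / 1.01 GHz = 0.261 m
βl = 2π·l/λ = 2π × 0.39 = 140°
tan(βl) = tan(140°) = -0.825
Z_in = Z_0·(Z_L + jZ_0·tanβl)/(Z_0 + jZ_L·tanβl)
     = 50·(282 − j41.2)/(50 − j233)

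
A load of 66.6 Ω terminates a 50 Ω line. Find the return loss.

RL ≈ 16.9 dB

Γ = (66.6 − 50)/(66.6 + 50) = 0.142
RL = −20·log₁₀|Γ| = −20·log₁₀(0.142)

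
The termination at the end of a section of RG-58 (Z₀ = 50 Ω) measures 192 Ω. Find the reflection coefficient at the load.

Γ = (Z_L − Z_0)/(Z_L + Z_0) = (192 − 50)/(192 + 50) = 142/242

Γ = 0.587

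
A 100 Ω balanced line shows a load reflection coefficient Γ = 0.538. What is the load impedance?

Z_L = Z_0·(1 + Γ)/(1 − Γ) = 100·(1.54)/(0.462)

Z_L ≈ 333 Ω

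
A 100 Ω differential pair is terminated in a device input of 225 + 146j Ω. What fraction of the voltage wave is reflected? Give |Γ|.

Γ = (Z_L − Z_0)/(Z_L + Z_0) = (125 + j146)/(325 + j146)
|Γ| = 192/356

|Γ| ≈ 0.539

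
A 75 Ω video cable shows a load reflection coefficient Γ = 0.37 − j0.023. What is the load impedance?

Z_L = Z_0·(1 + Γ)/(1 − Γ) = 75·(1.37 − j0.023)/(0.63 + j0.023)

Z_L ≈ 163 − j8.68 Ω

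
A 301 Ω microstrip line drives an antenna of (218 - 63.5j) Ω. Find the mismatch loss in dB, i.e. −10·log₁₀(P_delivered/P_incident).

mismatch loss ≈ 0.177 dB

Γ = (-83 − j63.5)/(519 − j63.5), |Γ| = 0.2
|Γ|² = 0.0399, so P_del/P_inc = 1 − |Γ|² = 0.96
ML = −10·log₁₀(1 − |Γ|²)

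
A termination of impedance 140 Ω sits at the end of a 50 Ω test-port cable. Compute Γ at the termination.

Γ = (Z_L − Z_0)/(Z_L + Z_0) = (140 − 50)/(140 + 50) = 90/190

Γ = 0.474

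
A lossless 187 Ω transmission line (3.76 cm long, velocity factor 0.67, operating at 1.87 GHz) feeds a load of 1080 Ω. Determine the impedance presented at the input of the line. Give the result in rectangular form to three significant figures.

Z_in ≈ 48.6 + j129 Ω

λ = v/f = 0.67·c / 1.87 GHz = 0.107 m
βl = 2π·l/λ = 2π × 0.35 = 126°
tan(βl) = tan(126°) = -1.38
Z_in = Z_0·(Z_L + jZ_0·tanβl)/(Z_0 + jZ_L·tanβl)
     = 187·(1080 − j258)/(187 − j1490)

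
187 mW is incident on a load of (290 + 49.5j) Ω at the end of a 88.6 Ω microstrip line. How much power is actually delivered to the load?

|Γ| = |(201.4 + j49.5)/(378.6 + j49.5)| = 0.543
|Γ|² = 0.295
P_refl = |Γ|²·P_inc = 55.2 mW, P_del = (1 − |Γ|²)·P_inc = 132 mW

P_delivered ≈ 132 mW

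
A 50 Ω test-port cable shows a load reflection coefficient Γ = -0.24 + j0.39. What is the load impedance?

Z_L = Z_0·(1 + Γ)/(1 − Γ) = 50·(0.76 + j0.39)/(1.24 − j0.39)

Z_L ≈ 23.4 + j23.1 Ω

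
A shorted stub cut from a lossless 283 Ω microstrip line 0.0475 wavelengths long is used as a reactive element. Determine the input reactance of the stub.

X_in ≈ 87.1 Ω (inductive)

βl = 2π × 0.0475 = 17.1°
tan(βl) = 0.308
For a shorted stub, Z_in = jZ_0·tan(βl)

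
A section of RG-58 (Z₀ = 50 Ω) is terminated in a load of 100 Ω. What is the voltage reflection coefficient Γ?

Γ = (Z_L − Z_0)/(Z_L + Z_0) = (100 − 50)/(100 + 50) = 50/150

Γ = 0.333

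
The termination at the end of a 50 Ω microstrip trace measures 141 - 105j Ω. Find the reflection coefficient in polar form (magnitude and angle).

Γ ≈ 0.637 ∠ -20.3°

Γ = (Z_L − Z_0)/(Z_L + Z_0) = (91 − j105)/(191 − j105)
|Γ| = 139/218 = 0.637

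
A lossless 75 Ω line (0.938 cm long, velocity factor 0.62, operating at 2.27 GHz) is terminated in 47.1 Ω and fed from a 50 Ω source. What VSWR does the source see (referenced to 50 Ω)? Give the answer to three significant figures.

VSWR ≈ 1.8

λ = v/f = 0.62·c / 2.27 GHz = 0.0819 m
βl = 2π·l/λ = 2π × 0.114 = 41.2°
tan(βl) = 0.876
Z_in = Z_0·(Z_L + jZ_0·tanβl)/(Z_0 + jZ_L·tanβl) = 63.9 + j30.5 Ω
Γ_s = (Z_in − Z_s)/(Z_in + Z_s) = (13.9 + j30.5)/(114 + j30.5), |Γ_s| = 0.285
VSWR = (1 + |Γ_s|)/(1 − |Γ_s|)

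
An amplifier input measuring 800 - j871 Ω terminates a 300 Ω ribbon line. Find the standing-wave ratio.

VSWR ≈ 6.04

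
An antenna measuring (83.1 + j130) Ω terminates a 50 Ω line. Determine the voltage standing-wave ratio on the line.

VSWR ≈ 6.17

Γ = (Z_L − Z_0)/(Z_L + Z_0) = (33.1 + j130)/(133.1 + j130)
|Γ| = 134/186 = 0.721
VSWR = (1 + |Γ|)/(1 − |Γ|) = 1.72/0.279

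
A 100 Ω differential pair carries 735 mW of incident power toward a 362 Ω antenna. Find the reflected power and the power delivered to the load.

P_reflected ≈ 236 mW; P_delivered ≈ 499 mW

Γ = (362 − 100)/(362 + 100) = 0.567
|Γ|² = 0.322
P_refl = |Γ|²·P_inc = 236 mW, P_del = (1 − |Γ|²)·P_inc = 499 mW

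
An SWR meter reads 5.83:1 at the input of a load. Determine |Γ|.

|Γ| ≈ 0.707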